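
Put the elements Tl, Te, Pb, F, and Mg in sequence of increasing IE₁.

Tl < Pb < Mg < Te < F

F is in period 2, group 17; Mg is in period 3, group 2; Te is in period 5, group 16; Tl is in period 6, group 13; Pb is in period 6, group 14.
Across a period the outer electron is held more tightly (higher IE₁); down a group it sits in a higher shell, more shielded, and comes off more easily.
Neither a single period nor a single group — weigh both effects.
Pb > Tl: Pb lies to the right of Tl in period 6, so the across-period effect alone puts Pb higher.
Mg > Pb: period and group pull opposite ways; the down-group shift dominates (738 vs 716 kJ/mol).
Te > Mg: period and group pull opposite ways; the across-period shift dominates (869 vs 738 kJ/mol).
F > Te: relative to Te, both the across-period and down-group shifts push F's first ionization energy up.
Tabulated first ionization energy (kJ/mol): F 1681, Mg 738, Te 869, Tl 589, Pb 716.
So from lowest to highest: Tl < Pb < Mg < Te < F.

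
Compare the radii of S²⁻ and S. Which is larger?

S²⁻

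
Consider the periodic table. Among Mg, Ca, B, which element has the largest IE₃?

IE_3 is the cost of taking one more electron from the +2 cation: Mg²⁺ is the bare [Ne] core; Ca²⁺ is the bare [Ar] core; B²⁺ still has 1 valence electron.
Breaking into a closed-shell core is much more expensive than removing a leftover valence electron — Ca and Mg have the largest IE_3 here.
The numbers (kJ/mol): Mg 7733, Ca 4912, B 3660.
Putting it together, IE_3: B < Ca < Mg.

Mg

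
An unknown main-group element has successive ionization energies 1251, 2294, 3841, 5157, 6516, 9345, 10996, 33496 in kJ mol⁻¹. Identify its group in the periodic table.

Group 17

Look for the largest jump between consecutive ionization energies: IE8/IE7 ≈ 3.0, far larger than any earlier ratio.
That jump marks the point where a core electron is being removed. So the atom has 7 valence electrons.
A main-group element with 7 valence electrons is in group 17.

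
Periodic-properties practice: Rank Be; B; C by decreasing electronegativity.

Be is in period 2, group 2; B is in period 2, group 13; C is in period 2, group 14.
Smaller atoms with higher effective nuclear charge are more electronegative.
All lie in period 2, so electronegativity increases left to right.
So from highest to lowest: C > B > Be.

C > B > Be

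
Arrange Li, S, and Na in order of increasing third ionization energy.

After 2 electrons have been removed, what remains? Li²⁺ is already 1 electron into the core; S²⁺ still has 4 valence electrons; Na²⁺ is already 1 electron into the core.
Pulling an electron out of a noble-gas core costs far more than removing a remaining valence electron, so Na and Li sit at the high end of IE_3.
The numbers (kJ/mol): Li 11815, S 3357, Na 6910.
So the third ionization energies run S < Na < Li.

S < Na < Li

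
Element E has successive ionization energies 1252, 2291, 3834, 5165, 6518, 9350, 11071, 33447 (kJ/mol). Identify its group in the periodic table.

Group 17

Look for the largest jump between consecutive ionization energies: IE8/IE7 ≈ 3.0, far larger than any earlier ratio.
That jump marks the point where a core electron is being removed. So the atom has 7 valence electrons.
A main-group element with 7 valence electrons is in group 17.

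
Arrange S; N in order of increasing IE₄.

After 3 electrons have been removed, what remains? S³⁺ still has 3 valence electrons; N³⁺ still has 2 valence electrons.
All are still removing valence electrons, so compare the +3 ions as you would atoms: IE_4 generally rises across a period (higher Z_eff) and falls down a group (larger shell), subject to the usual subshell exceptions.
Valence configurations: S³⁺ [Ne]3s²3p¹, N³⁺ [He]2s².
Approximate IE_4 values (kJ/mol): S 4556, N 7475.
Putting it together, IE_4: S < N.

S < N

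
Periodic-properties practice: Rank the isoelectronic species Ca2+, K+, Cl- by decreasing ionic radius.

Cl- > K+ > Ca2+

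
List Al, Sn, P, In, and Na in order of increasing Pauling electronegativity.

Na < Al < In < Sn < P

Na is in period 3, group 1; Al is in period 3, group 13; P is in period 3, group 15; In is in period 5, group 13; Sn is in period 5, group 14.
Electronegativity increases across a period and decreases down a group, tracking effective nuclear charge and atomic size.
These span different periods and groups, so the two trends combine.
Al > Na: both are in period 3; the period trend gives Al the larger value.
In > Al: this pair runs against the simple trend — see the exception note.
Sn > In: both are in period 5; the period trend gives Sn the larger value.
P > Sn: relative to Sn, both the across-period and down-group shifts push P's electronegativity up.
Note the exception: In has a higher electronegativity than Al, contrary to the simple trend — poor shielding by filled d (and f) subshells raises the heavier element's effective nuclear charge more than the simple down-group trend predicts.
Tabulated electronegativity (Pauling): Na 0.93, Al 1.61, P 2.19, In 1.78, Sn 1.96.
So from lowest to highest: Na < Al < In < Sn < P.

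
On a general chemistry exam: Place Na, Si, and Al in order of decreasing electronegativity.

Smaller atoms with higher effective nuclear charge are more electronegative.
All lie in period 3, so electronegativity increases left to right.
So from highest to lowest: Si > Al > Na.

Si, Al, Na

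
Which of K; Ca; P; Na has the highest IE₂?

Na

IE_2 is the cost of taking one more electron from the +1 cation: K⁺ is the bare [Ar] core; Ca⁺ still has 1 valence electron; P⁺ still has 4 valence electrons; Na⁺ is the bare [Ne] core.
Pulling an electron out of a noble-gas core costs far more than removing a remaining valence electron, so K and Na sit at the high end of IE_2.
Valence configurations: Ca⁺ [Ar]4s¹, P⁺ [Ne]3s²3p².
The numbers (kJ/mol): K 3052, Ca 1145, P 1907, Na 4562.
Hence IE_2: Ca < P < K < Na.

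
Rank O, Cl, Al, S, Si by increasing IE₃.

The third ionization energy removes an electron from the +2 ion. For each element: O²⁺ still has 4 valence electrons; Cl²⁺ still has 5 valence electrons; Al²⁺ still has 1 valence electron; S²⁺ still has 4 valence electrons; Si²⁺ still has 2 valence electrons.
All are still removing valence electrons, so compare the +2 ions as you would atoms: IE_3 generally rises across a period (higher Z_eff) and falls down a group (larger shell), subject to the usual subshell exceptions.
Valence configurations: O²⁺ [He]2s²2p², Cl²⁺ [Ne]3s²3p³, Al²⁺ [Ne]3s¹, S²⁺ [Ne]3s²3p², Si²⁺ [Ne]3s².
Tabulated IE_3 (kJ/mol): O 5300, Cl 3822, Al 2745, S 3357, Si 3232.
So the third ionization energies run Al < Si < S < Cl < O.

Al < Si < S < Cl < O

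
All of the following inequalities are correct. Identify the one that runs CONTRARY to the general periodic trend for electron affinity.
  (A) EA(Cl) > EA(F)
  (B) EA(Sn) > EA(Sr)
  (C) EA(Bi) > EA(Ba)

(A)

The general trend: electron affinity increases across a period and decreases down a group.
(A) Cl (period 3, group 17) vs F (period 2, group 17): the stated order contradicts the simple trend.
(B) Sn (period 5, group 14) vs Sr (period 5, group 2): the stated order agrees with the simple trend.
(C) Bi (period 6, group 15) vs Ba (period 6, group 2): the stated order agrees with the simple trend.
The exception is (A): F's small 2p subshell makes the incoming electron feel strong e⁻–e⁻ repulsion, so Cl actually releases more energy on gaining an electron.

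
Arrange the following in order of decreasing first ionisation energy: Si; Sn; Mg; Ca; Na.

Si, Mg, Sn, Ca, Na

Na is in period 3, group 1; Mg is in period 3, group 2; Si is in period 3, group 14; Ca is in period 4, group 2; Sn is in period 5, group 14.
IE₁ increases left→right with effective nuclear charge and decreases top→bottom as the valence shell moves farther out.
Here both period and group differ, so the two effects have to be weighed against each other.
Ca > Na: the two effects oppose for this pair; the across-period effect wins (590 vs 496 kJ/mol).
Sn > Ca: the two effects oppose for this pair; the across-period effect wins (709 vs 590 kJ/mol).
Mg > Sn: the two effects oppose for this pair; the down-group effect wins (738 vs 709 kJ/mol).
Si > Mg: both are in period 3; the period trend gives Si the larger value.
For reference (kJ/mol): Na 496, Mg 738, Si 786, Ca 590, Sn 709.
So from highest to lowest: Si > Mg > Sn > Ca > Na.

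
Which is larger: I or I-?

I-

Forming I- adds 1 electron to I. More electron–electron repulsion in the same shell, with unchanged nuclear charge, lets the cloud expand.
An anion is larger than its parent atom: I- > I.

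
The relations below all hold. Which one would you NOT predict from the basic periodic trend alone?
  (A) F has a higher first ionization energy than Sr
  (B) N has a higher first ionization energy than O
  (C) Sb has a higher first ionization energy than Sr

The general trend: first ionization energy increases across a period and decreases down a group.
(A) F (period 2, group 17) vs Sr (period 5, group 2): the stated order agrees with the simple trend.
(B) N (period 2, group 15) vs O (period 2, group 16): the stated order contradicts the simple trend.
(C) Sb (period 5, group 15) vs Sr (period 5, group 2): the stated order agrees with the simple trend.
The exception is (B): pairing an electron in O's 2p⁴ costs repulsion energy, so O ionizes more easily than half-filled N (2p³).

(B)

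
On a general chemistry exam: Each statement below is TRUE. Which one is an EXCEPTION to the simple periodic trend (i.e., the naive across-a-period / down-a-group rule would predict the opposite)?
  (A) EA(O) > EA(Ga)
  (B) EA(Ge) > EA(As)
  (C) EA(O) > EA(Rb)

(B)

The general trend: electron affinity increases across a period and decreases down a group.
(A) O (period 2, group 16) vs Ga (period 4, group 13): the stated order agrees with the simple trend.
(B) Ge (period 4, group 14) vs As (period 4, group 15): the stated order contradicts the simple trend.
(C) O (period 2, group 16) vs Rb (period 5, group 1): the stated order agrees with the simple trend.
The exception is (B): adding an electron to As's half-filled 4p³ is unfavourable, so Ge (4p²) has the more exothermic EA.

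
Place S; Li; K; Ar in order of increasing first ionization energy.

IE₁ increases left→right with effective nuclear charge and decreases top→bottom as the valence shell moves farther out.
These span different periods and groups, so the two trends combine.
Li > K: Li sits above K in group 1, so the down-group effect alone puts Li higher.
S > Li: the two effects oppose for this pair; the across-period effect wins (1000 vs 520 kJ/mol).
Ar > S: Ar lies to the right of S in period 3, so the across-period effect alone puts Ar higher.
Tabulated first ionization energy (kJ/mol): Li 520, S 1000, Ar 1521, K 419.
So from lowest to highest: K < Li < S < Ar.

K, Li, S, Ar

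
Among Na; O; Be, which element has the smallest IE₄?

O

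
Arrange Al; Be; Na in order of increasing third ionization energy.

Al < Na < Be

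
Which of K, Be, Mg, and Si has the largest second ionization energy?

IE_2 is the cost of taking one more electron from the +1 cation: K⁺ is the bare [Ar] core; Be⁺ still has 1 valence electron; Mg⁺ still has 1 valence electron; Si⁺ still has 3 valence electrons.
Core electrons are held far more tightly than valence electrons, so K tops the IE_2 order.
Valence configurations: Be⁺ [He]2s¹, Mg⁺ [Ne]3s¹, Si⁺ [Ne]3s²3p¹.
Tabulated IE_2 (kJ/mol): K 3052, Be 1757, Mg 1451, Si 1577.
Overall IE_2 order: Mg < Si < Be < K.

K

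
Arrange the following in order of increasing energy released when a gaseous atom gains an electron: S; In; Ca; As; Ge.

Ca < In < As < Ge < S

Electron affinity generally becomes more exothermic across a period toward the halogens and less exothermic down a group.
Neither a single period nor a single group — weigh both effects.
In > Ca: period and group pull opposite ways; the across-period shift dominates (29 vs 2 kJ/mol).
As > In: both effects reinforce here, so As is clearly the higher of the two.
Ge > As: this pair runs against the simple trend — see the exception note.
S > Ge: relative to Ge, both the across-period and down-group shifts push S's electron affinity up.
Note the exception: Ge has a higher electron affinity than As, contrary to the simple trend — adding an electron to As's half-filled 4p³ is unfavourable, so Ge (4p²) has the more exothermic EA.
Tabulated electron affinity (kJ/mol): S 200, Ca 2, Ge 119, As 78, In 29.
So from lowest to highest: Ca < In < As < Ge < S.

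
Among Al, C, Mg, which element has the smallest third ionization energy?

Al

After 2 electrons have been removed, what remains? Al²⁺ still has 1 valence electron; C²⁺ still has 2 valence electrons; Mg²⁺ is the bare [Ne] core.
Pulling an electron out of a noble-gas core costs far more than removing a remaining valence electron, so Mg sits at the high end of IE_3.
Valence configurations: Al²⁺ [Ne]3s¹, C²⁺ [He]2s².
Tabulated IE_3 (kJ/mol): Al 2745, C 4620, Mg 7733.
Putting it together, IE_3: Al < C < Mg.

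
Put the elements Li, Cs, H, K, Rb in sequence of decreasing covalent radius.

Moving right in a period, electrons are added to the same shell under a stronger nuclear pull, so atoms get smaller; moving down, a new shell is opened and atoms get larger.
All are in group 1, so atomic radius increases down the group.
So from largest to smallest: Cs > Rb > K > Li > H.

Cs > Rb > K > Li > H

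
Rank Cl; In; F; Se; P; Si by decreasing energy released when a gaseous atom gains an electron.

Cl > F > Se > Si > P > In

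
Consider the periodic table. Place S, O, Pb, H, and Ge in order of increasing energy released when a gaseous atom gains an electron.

Pb, H, Ge, O, S

H is in period 1, group 1; O is in period 2, group 16; S is in period 3, group 16; Ge is in period 4, group 14; Pb is in period 6, group 14.
Atoms with high Z_eff and room in the valence shell (especially the halogens) have the most exothermic electron affinities.
These span different periods and groups, so the two trends combine.
H > Pb: the two effects oppose for this pair; the down-group effect wins (73 vs 35 kJ/mol).
Ge > H: period and group pull opposite ways; the across-period shift dominates (119 vs 73 kJ/mol).
O > Ge: both effects reinforce here, so O is clearly the higher of the two.
S > O: this pair runs against the simple trend — see the exception note.
Note the exception: S has a higher electron affinity than O, contrary to the simple trend — the compact 2p subshell of O repels the added electron more than S's larger 3p does.
Approximate values (kJ/mol): H 73, O 141, S 200, Ge 119, Pb 35.
So from lowest to highest: Pb < H < Ge < O < S.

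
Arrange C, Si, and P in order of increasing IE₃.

IE_3 is the cost of taking one more electron from the +2 cation: C²⁺ still has 2 valence electrons; Si²⁺ still has 2 valence electrons; P²⁺ still has 3 valence electrons.
All are still removing valence electrons, so compare the +2 ions as you would atoms: IE_3 generally rises across a period (higher Z_eff) and falls down a group (larger shell), subject to the usual subshell exceptions.
Valence configurations: C²⁺ [He]2s², Si²⁺ [Ne]3s², P²⁺ [Ne]3s²3p¹.
P²⁺ loses a lone 3p electron whereas Si²⁺ must break into a filled 3s² pair, so IE_3(Si) > IE_3(P) even though P has the higher nuclear charge.
The numbers (kJ/mol): C 4620, Si 3232, P 2914.
Overall IE_3 order: P < Si < C.

P, Si, C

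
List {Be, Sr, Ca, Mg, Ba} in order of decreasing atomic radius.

Be is in period 2, group 2; Mg is in period 3, group 2; Ca is in period 4, group 2; Sr is in period 5, group 2; Ba is in period 6, group 2.
Moving right in a period, electrons are added to the same shell under a stronger nuclear pull, so atoms get smaller; moving down, a new shell is opened and atoms get larger.
All are in group 2, so atomic radius increases down the group.
So from largest to smallest: Ba > Sr > Ca > Mg > Be.

Ba, Sr, Ca, Mg, Be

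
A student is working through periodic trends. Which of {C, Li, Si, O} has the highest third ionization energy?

IE_3 is the cost of taking one more electron from the +2 cation: C²⁺ still has 2 valence electrons; Li²⁺ is already 1 electron into the core; Si²⁺ still has 2 valence electrons; O²⁺ still has 4 valence electrons.
Core electrons are held far more tightly than valence electrons, so Li tops the IE_3 order.
Valence configurations: C²⁺ [He]2s², Si²⁺ [Ne]3s², O²⁺ [He]2s²2p².
Approximate IE_3 values (kJ/mol): C 4620, Li 11815, Si 3232, O 5300.
Hence IE_3: Si < C < O < Li.

Li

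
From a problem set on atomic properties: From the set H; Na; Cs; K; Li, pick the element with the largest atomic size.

Cs

H is in period 1, group 1; Li is in period 2, group 1; Na is in period 3, group 1; K is in period 4, group 1; Cs is in period 6, group 1.
Radius decreases left→right (rising Z_eff, same n) and increases top→bottom (higher n).
All are in group 1, so atomic radius increases down the group.
The largest atomic size among these belongs to Cs.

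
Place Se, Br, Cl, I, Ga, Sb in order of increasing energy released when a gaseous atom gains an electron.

Ga < Sb < Se < I < Br < Cl

Cl is in period 3, group 17; Ga is in period 4, group 13; Se is in period 4, group 16; Br is in period 4, group 17; Sb is in period 5, group 15; I is in period 5, group 17.
Adding an electron releases more energy for atoms nearer the top right (short of the noble gases).
Neither a single period nor a single group — weigh both effects.
Sb > Ga: period and group pull opposite ways; the across-period shift dominates (103 vs 29 kJ/mol).
Se > Sb: both effects reinforce here, so Se is clearly the higher of the two.
I > Se: the two effects oppose for this pair; the across-period effect wins (295 vs 195 kJ/mol).
Br > I: Br sits above I in group 17, so the down-group effect alone puts Br higher.
Cl > Br: Cl sits above Br in group 17, so the down-group effect alone puts Cl higher.
Approximate values (kJ/mol): Cl 349, Ga 29, Se 195, Br 325, Sb 103, I 295.
So from lowest to highest: Ga < Sb < Se < I < Br < Cl.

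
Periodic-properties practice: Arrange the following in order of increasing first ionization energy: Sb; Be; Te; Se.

Sb < Te < Be < Se

First ionization energy rises across a period (greater Z_eff holds electrons more tightly) and falls down a group (valence electrons are farther from the nucleus).
Neither a single period nor a single group — weigh both effects.
Te > Sb: Te lies to the right of Sb in period 5, so the across-period effect alone puts Te higher.
Be > Te: period and group pull opposite ways; the down-group shift dominates (900 vs 869 kJ/mol).
Se > Be: period and group pull opposite ways; the across-period shift dominates (941 vs 900 kJ/mol).
Tabulated first ionization energy (kJ/mol): Be 900, Se 941, Sb 831, Te 869.
So from lowest to highest: Sb < Te < Be < Se.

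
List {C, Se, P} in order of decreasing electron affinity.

Se, C, P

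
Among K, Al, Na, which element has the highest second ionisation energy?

Na

The second ionization energy removes an electron from the +1 ion. For each element: K⁺ is the bare [Ar] core; Al⁺ still has 2 valence electrons; Na⁺ is the bare [Ne] core.
Breaking into a closed-shell core is much more expensive than removing a leftover valence electron — K and Na have the largest IE_2 here.
Tabulated IE_2 (kJ/mol): K 3052, Al 1817, Na 4562.
So the second ionization energies run Al < K < Na.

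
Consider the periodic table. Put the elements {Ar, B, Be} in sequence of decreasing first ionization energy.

Ar > Be > B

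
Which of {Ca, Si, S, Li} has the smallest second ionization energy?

After 1 electron has been removed, what remains? Ca⁺ still has 1 valence electron; Si⁺ still has 3 valence electrons; S⁺ still has 5 valence electrons; Li⁺ is the bare [He] core.
Pulling an electron out of a noble-gas core costs far more than removing a remaining valence electron, so Li sits at the high end of IE_2.
Valence configurations: Ca⁺ [Ar]4s¹, Si⁺ [Ne]3s²3p¹, S⁺ [Ne]3s²3p³.
Approximate IE_2 values (kJ/mol): Ca 1145, Si 1577, S 2252, Li 7298.
Putting it together, IE_2: Ca < Si < S < Li.

Ca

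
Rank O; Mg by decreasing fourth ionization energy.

Mg > O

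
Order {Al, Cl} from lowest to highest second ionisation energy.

Consider each +1 ion: Al⁺ still has 2 valence electrons; Cl⁺ still has 6 valence electrons.
All are still removing valence electrons, so compare the +1 ions as you would atoms: IE_2 generally rises across a period (higher Z_eff) and falls down a group (larger shell), subject to the usual subshell exceptions.
Valence configurations: Al⁺ [Ne]3s², Cl⁺ [Ne]3s²3p⁴.
The numbers (kJ/mol): Al 1817, Cl 2298.
Overall IE_2 order: Al < Cl.

Al < Cl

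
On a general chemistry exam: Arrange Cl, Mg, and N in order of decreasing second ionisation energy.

N > Cl > Mg

The second ionization energy removes an electron from the +1 ion. For each element: Cl⁺ still has 6 valence electrons; Mg⁺ still has 1 valence electron; N⁺ still has 4 valence electrons.
All are still removing valence electrons, so compare the +1 ions as you would atoms: IE_2 generally rises across a period (higher Z_eff) and falls down a group (larger shell), subject to the usual subshell exceptions.
Valence configurations: Cl⁺ [Ne]3s²3p⁴, Mg⁺ [Ne]3s¹, N⁺ [He]2s²2p².
Approximate IE_2 values (kJ/mol): Cl 2298, Mg 1451, N 2856.
Putting it together, IE_2: Mg < Cl < N.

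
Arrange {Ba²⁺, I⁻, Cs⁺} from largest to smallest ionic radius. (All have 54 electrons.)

I⁻ > Cs⁺ > Ba²⁺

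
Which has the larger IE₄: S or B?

B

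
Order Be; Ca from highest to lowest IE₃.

Be > Ca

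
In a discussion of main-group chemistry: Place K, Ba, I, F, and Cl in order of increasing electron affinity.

Ba < K < I < F < Cl

F is in period 2, group 17; Cl is in period 3, group 17; K is in period 4, group 1; I is in period 5, group 17; Ba is in period 6, group 2.
Atoms with high Z_eff and room in the valence shell (especially the halogens) have the most exothermic electron affinities.
Here both period and group differ, so the two effects have to be weighed against each other.
K > Ba: the two effects oppose for this pair; the down-group effect wins (48 vs 14 kJ/mol).
I > K: period and group pull opposite ways; the across-period shift dominates (295 vs 48 kJ/mol).
F > I: they share group 17; the group trend gives F the larger value.
Cl > F: this pair runs against the simple trend — see the exception note.
Note the exception: Cl has a higher electron affinity than F, contrary to the simple trend — F's small 2p subshell makes the incoming electron feel strong e⁻–e⁻ repulsion, so Cl actually releases more energy on gaining an electron.
For reference (kJ/mol): F 328, Cl 349, K 48, I 295, Ba 14.
So from lowest to highest: Ba < K < I < F < Cl.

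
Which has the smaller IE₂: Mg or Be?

Mg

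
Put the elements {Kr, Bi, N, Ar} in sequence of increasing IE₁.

N is in period 2, group 15; Ar is in period 3, group 18; Kr is in period 4, group 18; Bi is in period 6, group 15.
First ionization energy rises across a period (greater Z_eff holds electrons more tightly) and falls down a group (valence electrons are farther from the nucleus).
Neither a single period nor a single group — weigh both effects.
Kr > Bi: relative to Bi, both the across-period and down-group shifts push Kr's first ionization energy up.
N > Kr: the two effects oppose for this pair; the down-group effect wins (1402 vs 1351 kJ/mol).
Ar > N: period and group pull opposite ways; the across-period shift dominates (1521 vs 1402 kJ/mol).
For reference (kJ/mol): N 1402, Ar 1521, Kr 1351, Bi 703.
So from lowest to highest: Bi < Kr < N < Ar.

Bi < Kr < N < Ar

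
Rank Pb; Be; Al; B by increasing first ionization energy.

Be is in period 2, group 2; B is in period 2, group 13; Al is in period 3, group 13; Pb is in period 6, group 14.
Across a period the outer electron is held more tightly (higher IE₁); down a group it sits in a higher shell, more shielded, and comes off more easily.
Neither a single period nor a single group — weigh both effects.
Pb > Al: period and group pull opposite ways; the across-period shift dominates (716 vs 578 kJ/mol).
B > Pb: the two effects oppose for this pair; the down-group effect wins (801 vs 716 kJ/mol).
Be > B: this pair runs against the simple trend — see the exception note.
Note the exception: Be has a higher first ionization energy than B, contrary to the simple trend — removing B's lone 2p electron is easier than breaking Be's filled 2s².
Approximate values (kJ/mol): Be 900, B 801, Al 578, Pb 716.
So from lowest to highest: Al < Pb < B < Be.

Al, Pb, B, Be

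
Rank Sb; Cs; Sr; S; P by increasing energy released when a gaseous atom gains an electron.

P is in period 3, group 15; S is in period 3, group 16; Sr is in period 5, group 2; Sb is in period 5, group 15; Cs is in period 6, group 1.
Electron affinity generally becomes more exothermic across a period toward the halogens and less exothermic down a group.
Here both period and group differ, so the two effects have to be weighed against each other.
Cs > Sr: this pair runs against the simple trend — see the exception note.
P > Cs: both effects reinforce here, so P is clearly the higher of the two.
Sb > P: this pair runs against the simple trend — see the exception note.
S > Sb: both effects reinforce here, so S is clearly the higher of the two.
Note the exception: Cs has a higher electron affinity than Sr, contrary to the simple trend — adding an electron to Sr (ns²) has to open a new, higher-energy np subshell, which is unfavourable.
Note the exception: Sb has a higher electron affinity than P, contrary to the simple trend — both are half-filled np³, but the pairing/repulsion penalty for the added electron shrinks as the p orbitals become larger and more diffuse down the group, and for Sb that outweighs the weaker nuclear attraction.
Approximate values (kJ/mol): P 72, S 200, Sr 5, Sb 103, Cs 46.
So from lowest to highest: Sr < Cs < P < Sb < S.

Sr < Cs < P < Sb < S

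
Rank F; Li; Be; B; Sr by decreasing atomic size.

Across a period the added protons contract the valence shell; down a group each new principal shell makes the atom larger.
Here both period and group differ, so the two effects have to be weighed against each other.
B > F: B lies to the left of F in period 2, so the across-period effect alone puts B larger.
Be > B: both are in period 2; the period trend gives Be the larger value.
Li > Be: Li lies to the left of Be in period 2, so the across-period effect alone puts Li larger.
Sr > Li: period and group pull opposite ways; the down-group shift dominates (185 vs 133 pm).
For reference (pm): Li 133, Be 102, B 85, F 64, Sr 185.
So from largest to smallest: Sr > Li > Be > B > F.

Sr > Li > Be > B > F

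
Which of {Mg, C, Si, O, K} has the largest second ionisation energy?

IE_2 is the cost of taking one more electron from the +1 cation: Mg⁺ still has 1 valence electron; C⁺ still has 3 valence electrons; Si⁺ still has 3 valence electrons; O⁺ still has 5 valence electrons; K⁺ is the bare [Ar] core.
Usually core removal costs more than valence removal, but here the competition is close: a tightly held n=2 valence electron can cost more to remove than an n=3 core electron, so the actual values have to decide it.
Valence configurations: Mg⁺ [Ne]3s¹, C⁺ [He]2s²2p¹, Si⁺ [Ne]3s²3p¹, O⁺ [He]2s²2p³.
The numbers (kJ/mol): Mg 1451, C 2353, Si 1577, O 3388, K 3052.
Overall IE_2 order: Mg < Si < C < K < O.

O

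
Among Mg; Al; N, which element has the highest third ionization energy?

Mg

IE_3 is the cost of taking one more electron from the +2 cation: Mg²⁺ is the bare [Ne] core; Al²⁺ still has 1 valence electron; N²⁺ still has 3 valence electrons.
Breaking into a closed-shell core is much more expensive than removing a leftover valence electron — Mg has the largest IE_3 here.
Valence configurations: Al²⁺ [Ne]3s¹, N²⁺ [He]2s²2p¹.
The numbers (kJ/mol): Mg 7733, Al 2745, N 4578.
Hence IE_3: Al < N < Mg.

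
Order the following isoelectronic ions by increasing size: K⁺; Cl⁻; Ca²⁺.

Ca²⁺ < K⁺ < Cl⁻

All of these have 18 electrons, so size is governed by nuclear charge alone: the more protons, the stronger the pull on the same electron cloud, and the smaller the ion.
Nuclear charges: Ca²⁺ (Z=20), K⁺ (Z=19), Cl⁻ (Z=17).
Smallest to largest: Ca²⁺ < K⁺ < Cl⁻.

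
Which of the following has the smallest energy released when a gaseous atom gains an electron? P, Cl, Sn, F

P

F is in period 2, group 17; P is in period 3, group 15; Cl is in period 3, group 17; Sn is in period 5, group 14.
Adding an electron releases more energy for atoms nearer the top right (short of the noble gases).
These span different periods and groups, so the two trends combine.
Sn > P: this pair runs against the simple trend — see the exception note.
F > Sn: relative to Sn, both the across-period and down-group shifts push F's electron affinity up.
Cl > F: this pair runs against the simple trend — see the exception note.
Note the exception: Sn has a higher electron affinity than P, contrary to the simple trend — adding an electron to P's half-filled np³ subshell costs electron-pairing energy.
Note the exception: Cl has a higher electron affinity than F, contrary to the simple trend — F's small 2p subshell makes the incoming electron feel strong e⁻–e⁻ repulsion, so Cl actually releases more energy on gaining an electron.
Approximate values (kJ/mol): F 328, P 72, Cl 349, Sn 107.
The smallest energy released when a gaseous atom gains an electron among these belongs to P.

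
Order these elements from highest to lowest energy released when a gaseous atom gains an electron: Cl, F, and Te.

F is in period 2, group 17; Cl is in period 3, group 17; Te is in period 5, group 16.
EA tends to increase across a period and decrease down a group, though the pattern is less regular than for IE or radius.
Here both period and group differ, so the two effects have to be weighed against each other.
F > Te: both effects reinforce here, so F is clearly the higher of the two.
Cl > F: this pair runs against the simple trend — see the exception note.
Note the exception: Cl has a higher electron affinity than F, contrary to the simple trend — F's small 2p subshell makes the incoming electron feel strong e⁻–e⁻ repulsion, so Cl actually releases more energy on gaining an electron.
Approximate values (kJ/mol): F 328, Cl 349, Te 190.
So from highest to lowest: Cl > F > Te.

Cl, F, Te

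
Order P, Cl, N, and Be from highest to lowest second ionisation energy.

IE_2 is the cost of taking one more electron from the +1 cation: P⁺ still has 4 valence electrons; Cl⁺ still has 6 valence electrons; N⁺ still has 4 valence electrons; Be⁺ still has 1 valence electron.
All are still removing valence electrons, so compare the +1 ions as you would atoms: IE_2 generally rises across a period (higher Z_eff) and falls down a group (larger shell), subject to the usual subshell exceptions.
Valence configurations: P⁺ [Ne]3s²3p², Cl⁺ [Ne]3s²3p⁴, N⁺ [He]2s²2p², Be⁺ [He]2s¹.
Approximate IE_2 values (kJ/mol): P 1907, Cl 2298, N 2856, Be 1757.
Overall IE_2 order: Be < P < Cl < N.

N > Cl > P > Be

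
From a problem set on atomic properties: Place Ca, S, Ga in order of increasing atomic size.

S < Ga < Ca

Radius decreases left→right (rising Z_eff, same n) and increases top→bottom (higher n).
Neither a single period nor a single group — weigh both effects.
Ga > S: both effects reinforce here, so Ga is clearly the larger of the two.
Ca > Ga: both are in period 4; the period trend gives Ca the larger value.
Approximate values (pm): S 103, Ca 171, Ga 124.
So from smallest to largest: S < Ga < Ca.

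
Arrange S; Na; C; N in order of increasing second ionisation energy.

S < C < N < Na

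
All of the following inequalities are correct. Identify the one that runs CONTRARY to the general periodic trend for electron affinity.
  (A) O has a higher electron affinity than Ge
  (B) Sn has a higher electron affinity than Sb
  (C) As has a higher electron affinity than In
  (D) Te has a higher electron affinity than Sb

(B)

The general trend: electron affinity increases across a period and decreases down a group.
(A) O (period 2, group 16) vs Ge (period 4, group 14): the stated order agrees with the simple trend.
(B) Sn (period 5, group 14) vs Sb (period 5, group 15): the stated order contradicts the simple trend.
(C) As (period 4, group 15) vs In (period 5, group 13): the stated order agrees with the simple trend.
(D) Te (period 5, group 16) vs Sb (period 5, group 15): the stated order agrees with the simple trend.
The exception is (B): adding an electron to Sb's half-filled 5p³ is unfavourable, so Sn has the more exothermic EA.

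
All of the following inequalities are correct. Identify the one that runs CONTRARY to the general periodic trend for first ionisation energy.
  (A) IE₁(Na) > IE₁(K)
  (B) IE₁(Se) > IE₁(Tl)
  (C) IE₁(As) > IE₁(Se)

(C)

The general trend: first ionisation energy increases across a period and decreases down a group.
(A) Na (period 3, group 1) vs K (period 4, group 1): the stated order agrees with the simple trend.
(B) Se (period 4, group 16) vs Tl (period 6, group 13): the stated order agrees with the simple trend.
(C) As (period 4, group 15) vs Se (period 4, group 16): the stated order contradicts the simple trend.
The exception is (C): Se (4p⁴) ionizes more easily than half-filled As (4p³).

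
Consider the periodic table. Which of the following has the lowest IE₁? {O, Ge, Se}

Ge

Across a period the outer electron is held more tightly (higher IE₁); down a group it sits in a higher shell, more shielded, and comes off more easily.
These span different periods and groups, so the two trends combine.
Se > Ge: both are in period 4; the period trend gives Se the larger value.
O > Se: O sits above Se in group 16, so the down-group effect alone puts O higher.
Tabulated first ionization energy (kJ/mol): O 1314, Ge 762, Se 941.
The lowest IE₁ among these belongs to Ge.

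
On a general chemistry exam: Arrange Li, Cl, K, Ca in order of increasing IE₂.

Ca, Cl, K, Li

The second ionization energy removes an electron from the +1 ion. For each element: Li⁺ is the bare [He] core; Cl⁺ still has 6 valence electrons; K⁺ is the bare [Ar] core; Ca⁺ still has 1 valence electron.
Pulling an electron out of a noble-gas core costs far more than removing a remaining valence electron, so K and Li sit at the high end of IE_2.
Valence configurations: Cl⁺ [Ne]3s²3p⁴, Ca⁺ [Ar]4s¹.
The numbers (kJ/mol): Li 7298, Cl 2298, K 3052, Ca 1145.
Hence IE_2: Ca < Cl < K < Li.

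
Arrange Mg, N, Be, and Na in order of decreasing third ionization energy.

IE_3 is the cost of taking one more electron from the +2 cation: Mg²⁺ is the bare [Ne] core; N²⁺ still has 3 valence electrons; Be²⁺ is the bare [He] core; Na²⁺ is already 1 electron into the core.
Pulling an electron out of a noble-gas core costs far more than removing a remaining valence electron, so Na, Mg and Be sit at the high end of IE_3.
Tabulated IE_3 (kJ/mol): Mg 7733, N 4578, Be 14849, Na 6910.
Overall IE_3 order: N < Na < Mg < Be.

Be > Mg > Na > N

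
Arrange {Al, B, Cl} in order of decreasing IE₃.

Cl, B, Al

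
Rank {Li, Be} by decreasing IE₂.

Li, Be

The second ionization energy removes an electron from the +1 ion. For each element: Li⁺ is the bare [He] core; Be⁺ still has 1 valence electron.
Core electrons are held far more tightly than valence electrons, so Li tops the IE_2 order.
Tabulated IE_2 (kJ/mol): Li 7298, Be 1757.
So the second ionization energies run Be < Li.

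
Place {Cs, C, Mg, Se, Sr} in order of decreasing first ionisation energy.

C is in period 2, group 14; Mg is in period 3, group 2; Se is in period 4, group 16; Sr is in period 5, group 2; Cs is in period 6, group 1.
Across a period the outer electron is held more tightly (higher IE₁); down a group it sits in a higher shell, more shielded, and comes off more easily.
These span different periods and groups, so the two trends combine.
Sr > Cs: both effects reinforce here, so Sr is clearly the higher of the two.
Mg > Sr: Mg sits above Sr in group 2, so the down-group effect alone puts Mg higher.
Se > Mg: the two effects oppose for this pair; the across-period effect wins (941 vs 738 kJ/mol).
C > Se: the two effects oppose for this pair; the down-group effect wins (1086 vs 941 kJ/mol).
For reference (kJ/mol): C 1086, Mg 738, Se 941, Sr 550, Cs 376.
So from highest to lowest: C > Se > Mg > Sr > Cs.

C > Se > Mg > Sr > Cs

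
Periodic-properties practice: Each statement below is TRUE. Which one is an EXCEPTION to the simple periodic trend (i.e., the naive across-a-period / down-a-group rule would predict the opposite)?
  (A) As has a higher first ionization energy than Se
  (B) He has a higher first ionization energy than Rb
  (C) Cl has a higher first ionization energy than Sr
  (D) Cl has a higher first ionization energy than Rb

(A)

The general trend: first ionization energy increases across a period and decreases down a group.
(A) As (period 4, group 15) vs Se (period 4, group 16): the stated order contradicts the simple trend.
(B) He (period 1, group 18) vs Rb (period 5, group 1): the stated order agrees with the simple trend.
(C) Cl (period 3, group 17) vs Sr (period 5, group 2): the stated order agrees with the simple trend.
(D) Cl (period 3, group 17) vs Rb (period 5, group 1): the stated order agrees with the simple trend.
The exception is (A): Se (4p⁴) ionizes more easily than half-filled As (4p³).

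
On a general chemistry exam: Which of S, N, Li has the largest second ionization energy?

Li

After 1 electron has been removed, what remains? S⁺ still has 5 valence electrons; N⁺ still has 4 valence electrons; Li⁺ is the bare [He] core.
Pulling an electron out of a noble-gas core costs far more than removing a remaining valence electron, so Li sits at the high end of IE_2.
Valence configurations: S⁺ [Ne]3s²3p³, N⁺ [He]2s²2p².
Approximate IE_2 values (kJ/mol): S 2252, N 2856, Li 7298.
Putting it together, IE_2: S < N < Li.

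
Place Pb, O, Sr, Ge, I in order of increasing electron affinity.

Sr < Pb < Ge < O < I

O is in period 2, group 16; Ge is in period 4, group 14; Sr is in period 5, group 2; I is in period 5, group 17; Pb is in period 6, group 14.
Adding an electron releases more energy for atoms nearer the top right (short of the noble gases).
Here both period and group differ, so the two effects have to be weighed against each other.
Pb > Sr: period and group pull opposite ways; the across-period shift dominates (35 vs 5 kJ/mol).
Ge > Pb: Ge sits above Pb in group 14, so the down-group effect alone puts Ge higher.
O > Ge: both effects reinforce here, so O is clearly the higher of the two.
I > O: the two effects oppose for this pair; the across-period effect wins (295 vs 141 kJ/mol).
Approximate values (kJ/mol): O 141, Ge 119, Sr 5, I 295, Pb 35.
So from lowest to highest: Sr < Pb < Ge < O < I.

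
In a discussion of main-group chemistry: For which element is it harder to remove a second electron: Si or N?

N

IE_2 is the cost of taking one more electron from the +1 cation: Si⁺ still has 3 valence electrons; N⁺ still has 4 valence electrons.
All are still removing valence electrons, so compare the +1 ions as you would atoms: IE_2 generally rises across a period (higher Z_eff) and falls down a group (larger shell), subject to the usual subshell exceptions.
Valence configurations: Si⁺ [Ne]3s²3p¹, N⁺ [He]2s²2p².
Tabulated IE_2 (kJ/mol): Si 1577, N 2856.
So the second ionization energies run Si < N.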